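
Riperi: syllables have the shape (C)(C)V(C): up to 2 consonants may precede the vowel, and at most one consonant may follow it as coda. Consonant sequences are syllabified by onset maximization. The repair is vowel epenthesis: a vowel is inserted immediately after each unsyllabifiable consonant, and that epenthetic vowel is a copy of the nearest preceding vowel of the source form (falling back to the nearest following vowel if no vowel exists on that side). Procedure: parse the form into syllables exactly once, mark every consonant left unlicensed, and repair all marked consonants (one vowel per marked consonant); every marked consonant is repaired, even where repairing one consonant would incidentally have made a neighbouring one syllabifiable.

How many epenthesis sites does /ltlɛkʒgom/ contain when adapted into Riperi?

The unsyllabifiable consonants are /l/; each receives one epenthetic vowel.

1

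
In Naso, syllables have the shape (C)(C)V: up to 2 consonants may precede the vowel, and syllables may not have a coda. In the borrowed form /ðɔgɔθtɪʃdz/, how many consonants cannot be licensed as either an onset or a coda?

3

The consonants /ʃ/, /d/, /z/ cannot be parsed into a legal (C)(C)V syllable (no codas are permitted; onsets may contain at most 2 consonants).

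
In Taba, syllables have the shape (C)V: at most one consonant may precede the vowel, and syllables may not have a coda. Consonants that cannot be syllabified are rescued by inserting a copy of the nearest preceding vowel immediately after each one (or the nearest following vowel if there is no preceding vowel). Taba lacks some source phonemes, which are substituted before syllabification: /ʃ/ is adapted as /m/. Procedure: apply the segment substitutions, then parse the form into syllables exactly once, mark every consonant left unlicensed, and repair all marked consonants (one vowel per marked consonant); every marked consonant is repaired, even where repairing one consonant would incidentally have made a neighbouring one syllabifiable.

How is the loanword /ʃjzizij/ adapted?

mijiziziji

Substitution: /ʃ/ → /m/, giving /mjzizij/.
The consonants /m/, /j/, /j/ cannot be parsed into a legal (C)V syllable (no codas are permitted; onsets are limited to one consonant).
Inserting the epenthetic vowel yields /m/ → /mi/, /j/ → /ji/, /j/ → /ji/.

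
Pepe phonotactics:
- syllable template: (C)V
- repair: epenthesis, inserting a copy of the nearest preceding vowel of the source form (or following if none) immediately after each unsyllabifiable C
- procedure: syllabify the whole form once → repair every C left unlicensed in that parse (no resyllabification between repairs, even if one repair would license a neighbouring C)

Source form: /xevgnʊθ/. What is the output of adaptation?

Syllabifying with onset maximization leaves /v/, /g/, /θ/ stranded (no codas are permitted; onsets are limited to one consonant).
Epenthesis after each stranded consonant: /v/ → /ve/, /g/ → /ge/, /θ/ → /θʊ/.

xevegenʊθʊ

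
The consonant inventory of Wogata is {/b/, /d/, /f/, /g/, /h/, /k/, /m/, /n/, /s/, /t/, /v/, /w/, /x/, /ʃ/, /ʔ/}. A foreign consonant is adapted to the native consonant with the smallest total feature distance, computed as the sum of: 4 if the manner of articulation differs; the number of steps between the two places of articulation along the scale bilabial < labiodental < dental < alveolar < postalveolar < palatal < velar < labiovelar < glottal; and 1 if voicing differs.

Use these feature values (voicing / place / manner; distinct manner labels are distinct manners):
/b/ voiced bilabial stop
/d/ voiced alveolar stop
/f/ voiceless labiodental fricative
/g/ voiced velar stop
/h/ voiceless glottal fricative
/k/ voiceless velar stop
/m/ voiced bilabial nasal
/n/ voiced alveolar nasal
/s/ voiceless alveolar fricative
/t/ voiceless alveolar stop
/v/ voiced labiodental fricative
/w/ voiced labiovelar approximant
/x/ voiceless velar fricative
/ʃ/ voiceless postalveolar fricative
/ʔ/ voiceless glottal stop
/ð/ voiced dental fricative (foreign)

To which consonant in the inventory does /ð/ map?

/v/ is closest: same manner (fricative), place distance 1 (dental→labiodental), same voicing; total 1. Next closest is /f/ at distance 2.

v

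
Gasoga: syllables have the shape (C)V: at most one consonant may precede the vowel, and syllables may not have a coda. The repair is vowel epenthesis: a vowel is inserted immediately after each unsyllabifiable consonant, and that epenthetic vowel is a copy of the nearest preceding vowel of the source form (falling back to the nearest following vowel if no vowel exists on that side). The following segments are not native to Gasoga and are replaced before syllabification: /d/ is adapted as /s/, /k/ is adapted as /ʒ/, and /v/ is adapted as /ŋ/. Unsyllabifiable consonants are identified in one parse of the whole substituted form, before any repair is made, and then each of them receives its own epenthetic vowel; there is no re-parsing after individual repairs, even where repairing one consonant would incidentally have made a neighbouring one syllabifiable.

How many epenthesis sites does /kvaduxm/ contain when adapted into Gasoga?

3

After substitution the input is /ʒŋasuxm/.
The unsyllabifiable consonants are /ʒ/, /x/, /m/; each receives one epenthetic vowel.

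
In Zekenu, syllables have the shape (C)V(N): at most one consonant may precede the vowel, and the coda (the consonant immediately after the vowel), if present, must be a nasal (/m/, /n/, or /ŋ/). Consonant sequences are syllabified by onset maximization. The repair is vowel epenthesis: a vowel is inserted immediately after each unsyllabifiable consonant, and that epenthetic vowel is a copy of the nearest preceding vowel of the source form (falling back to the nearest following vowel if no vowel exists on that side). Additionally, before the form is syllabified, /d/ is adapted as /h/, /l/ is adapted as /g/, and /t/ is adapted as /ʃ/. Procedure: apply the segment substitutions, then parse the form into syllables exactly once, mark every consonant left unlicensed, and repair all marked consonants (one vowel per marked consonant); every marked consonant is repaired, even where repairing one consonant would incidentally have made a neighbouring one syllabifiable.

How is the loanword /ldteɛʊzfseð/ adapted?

geheʃeɛʊzʊfʊseðe

Substitution: /l/ → /g/, /d/ → /h/, /t/ → /ʃ/, giving /ghʃeɛʊzfseð/.
The consonants /g/, /h/, /z/, /f/, /ð/ cannot be parsed into a legal (C)V(N) syllable (only a nasal (/m/, /n/, or /ŋ/) is licensed in coda position; onsets are limited to one consonant).
Inserting the epenthetic vowel yields /g/ → /ge/, /h/ → /he/, /z/ → /zʊ/, /f/ → /fʊ/, /ð/ → /ðe/.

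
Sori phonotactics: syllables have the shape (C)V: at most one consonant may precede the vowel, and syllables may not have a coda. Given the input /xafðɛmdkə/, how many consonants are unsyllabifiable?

Syllabifying with onset maximization leaves /f/, /m/, /d/ stranded (no codas are permitted; onsets are limited to one consonant).

3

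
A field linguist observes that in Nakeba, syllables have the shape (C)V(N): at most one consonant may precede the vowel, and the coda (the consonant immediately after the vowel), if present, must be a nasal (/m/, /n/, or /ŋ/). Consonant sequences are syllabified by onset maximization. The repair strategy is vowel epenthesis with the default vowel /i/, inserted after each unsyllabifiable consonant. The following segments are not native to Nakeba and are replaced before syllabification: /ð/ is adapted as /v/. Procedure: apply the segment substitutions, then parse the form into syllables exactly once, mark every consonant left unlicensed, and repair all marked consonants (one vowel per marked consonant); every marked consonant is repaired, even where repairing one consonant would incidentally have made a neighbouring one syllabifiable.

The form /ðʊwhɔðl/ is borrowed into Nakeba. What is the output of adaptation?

Substitution: /ð/ → /v/, giving /vʊwhɔvl/.
Syllabifying with onset maximization leaves /w/, /v/, /l/ stranded (only a nasal (/m/, /n/, or /ŋ/) is licensed in coda position; onsets are limited to one consonant).
Each unlicensed consonant becomes the onset of a new syllable: /w/ → /wi/, /v/ → /vi/, /l/ → /li/.

vʊwihɔvili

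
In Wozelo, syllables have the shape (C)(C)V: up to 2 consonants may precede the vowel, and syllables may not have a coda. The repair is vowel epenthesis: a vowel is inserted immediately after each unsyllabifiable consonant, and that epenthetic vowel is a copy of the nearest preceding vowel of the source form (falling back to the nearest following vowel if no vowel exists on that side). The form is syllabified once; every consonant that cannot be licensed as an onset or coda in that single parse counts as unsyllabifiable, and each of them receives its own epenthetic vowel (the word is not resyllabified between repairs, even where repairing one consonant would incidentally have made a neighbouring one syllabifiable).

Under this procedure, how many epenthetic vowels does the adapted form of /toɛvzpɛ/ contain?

The unsyllabifiable consonants are /v/; each receives one epenthetic vowel.

1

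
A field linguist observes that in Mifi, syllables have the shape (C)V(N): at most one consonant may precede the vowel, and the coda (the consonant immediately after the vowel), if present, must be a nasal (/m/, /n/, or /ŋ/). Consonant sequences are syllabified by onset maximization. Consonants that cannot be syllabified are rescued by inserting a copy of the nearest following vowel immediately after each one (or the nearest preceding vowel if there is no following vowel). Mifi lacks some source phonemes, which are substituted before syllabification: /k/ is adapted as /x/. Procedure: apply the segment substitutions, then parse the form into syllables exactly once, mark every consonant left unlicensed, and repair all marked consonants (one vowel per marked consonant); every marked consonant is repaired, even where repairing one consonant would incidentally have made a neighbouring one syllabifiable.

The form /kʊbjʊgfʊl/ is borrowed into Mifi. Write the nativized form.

xʊbʊjʊgʊfʊlʊ

Substitution: /k/ → /x/, giving /xʊbjʊgfʊl/.
The consonants /b/, /g/, /l/ cannot be parsed into a legal (C)V(N) syllable (only a nasal (/m/, /n/, or /ŋ/) is licensed in coda position; onsets are limited to one consonant).
Epenthesis after each stranded consonant: /b/ → /bʊ/, /g/ → /gʊ/, /l/ → /lʊ/.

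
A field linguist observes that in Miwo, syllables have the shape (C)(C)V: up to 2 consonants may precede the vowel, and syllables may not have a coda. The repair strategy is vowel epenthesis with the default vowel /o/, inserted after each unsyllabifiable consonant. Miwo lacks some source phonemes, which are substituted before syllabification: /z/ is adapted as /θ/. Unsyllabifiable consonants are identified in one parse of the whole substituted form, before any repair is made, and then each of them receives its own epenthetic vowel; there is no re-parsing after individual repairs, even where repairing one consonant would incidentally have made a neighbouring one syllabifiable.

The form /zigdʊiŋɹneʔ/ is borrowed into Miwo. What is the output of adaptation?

θigdʊiŋoɹneʔo

Substitution: /z/ → /θ/, giving /θigdʊiŋɹneʔ/.
The consonants /ŋ/, /ʔ/ cannot be parsed into a legal (C)(C)V syllable (no codas are permitted; onsets may contain at most 2 consonants).
Each unlicensed consonant becomes the onset of a new syllable: /ŋ/ → /ŋo/, /ʔ/ → /ʔo/.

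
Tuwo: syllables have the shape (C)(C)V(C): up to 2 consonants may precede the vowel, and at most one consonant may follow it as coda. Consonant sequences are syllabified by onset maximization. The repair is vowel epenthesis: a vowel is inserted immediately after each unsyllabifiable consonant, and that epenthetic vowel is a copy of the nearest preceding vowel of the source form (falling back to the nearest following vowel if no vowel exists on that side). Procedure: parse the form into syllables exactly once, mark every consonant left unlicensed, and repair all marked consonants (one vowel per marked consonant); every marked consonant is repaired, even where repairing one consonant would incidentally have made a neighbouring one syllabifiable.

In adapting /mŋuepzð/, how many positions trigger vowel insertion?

2

The unsyllabifiable consonants are /z/, /ð/; each receives one epenthetic vowel.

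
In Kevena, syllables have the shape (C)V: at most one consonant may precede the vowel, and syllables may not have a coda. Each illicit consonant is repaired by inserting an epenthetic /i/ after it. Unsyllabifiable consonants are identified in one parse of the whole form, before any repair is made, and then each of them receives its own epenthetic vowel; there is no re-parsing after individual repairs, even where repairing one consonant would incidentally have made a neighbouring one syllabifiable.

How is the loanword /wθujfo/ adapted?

wiθujifo

Under (C)V, the unsyllabifiable consonants are /w/, /j/ (no codas are permitted; onsets are limited to one consonant).
Each unlicensed consonant becomes the onset of a new syllable: /w/ → /wi/, /j/ → /ji/.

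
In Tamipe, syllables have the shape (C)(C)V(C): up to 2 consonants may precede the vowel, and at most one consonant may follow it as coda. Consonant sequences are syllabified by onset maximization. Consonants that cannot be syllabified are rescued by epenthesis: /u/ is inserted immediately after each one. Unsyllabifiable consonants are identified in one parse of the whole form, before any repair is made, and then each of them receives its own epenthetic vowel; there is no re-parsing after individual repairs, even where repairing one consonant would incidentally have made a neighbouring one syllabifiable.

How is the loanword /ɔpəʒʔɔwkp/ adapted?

ɔpəʒʔɔwkupu

The consonants /k/, /p/ cannot be parsed into a legal (C)(C)V(C) syllable (at most one coda consonant is licensed; onsets may contain at most 2 consonants).
Inserting the epenthetic vowel yields /k/ → /ku/, /p/ → /pu/.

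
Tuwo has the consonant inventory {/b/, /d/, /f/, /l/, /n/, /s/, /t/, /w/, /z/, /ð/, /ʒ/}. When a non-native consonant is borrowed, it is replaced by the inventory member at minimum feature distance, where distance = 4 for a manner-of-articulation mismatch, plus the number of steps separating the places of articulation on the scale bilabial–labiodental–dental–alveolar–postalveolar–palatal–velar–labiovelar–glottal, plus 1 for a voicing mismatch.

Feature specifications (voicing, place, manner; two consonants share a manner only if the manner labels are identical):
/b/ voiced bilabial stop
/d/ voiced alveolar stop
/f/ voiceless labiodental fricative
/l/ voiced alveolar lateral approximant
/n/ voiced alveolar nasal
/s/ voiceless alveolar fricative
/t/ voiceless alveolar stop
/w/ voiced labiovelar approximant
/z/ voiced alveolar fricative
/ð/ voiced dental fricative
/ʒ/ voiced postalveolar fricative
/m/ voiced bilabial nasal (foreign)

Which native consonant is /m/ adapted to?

n

/n/ is closest: same manner (nasal), place distance 3 (bilabial→alveolar), same voicing; total 3. Next closest is /b/ at distance 4.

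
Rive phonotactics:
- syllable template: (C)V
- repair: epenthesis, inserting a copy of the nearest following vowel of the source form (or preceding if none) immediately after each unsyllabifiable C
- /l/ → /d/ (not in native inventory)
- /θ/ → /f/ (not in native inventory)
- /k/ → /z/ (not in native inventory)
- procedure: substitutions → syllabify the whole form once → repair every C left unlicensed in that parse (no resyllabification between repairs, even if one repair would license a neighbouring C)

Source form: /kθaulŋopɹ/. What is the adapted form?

Substitution: /k/ → /z/, /θ/ → /f/, /l/ → /d/, giving /zfaudŋopɹ/.
Syllabifying with onset maximization leaves /z/, /d/, /p/, /ɹ/ stranded (no codas are permitted; onsets are limited to one consonant).
Each unlicensed consonant becomes the onset of a new syllable: /z/ → /za/, /d/ → /do/, /p/ → /po/, /ɹ/ → /ɹo/.

zafaudoŋopoɹo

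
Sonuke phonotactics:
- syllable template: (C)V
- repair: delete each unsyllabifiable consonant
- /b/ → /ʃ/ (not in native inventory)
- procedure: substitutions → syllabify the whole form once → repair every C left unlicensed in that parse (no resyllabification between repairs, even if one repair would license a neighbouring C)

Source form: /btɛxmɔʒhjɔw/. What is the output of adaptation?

Substitution: /b/ → /ʃ/, giving /ʃtɛxmɔʒhjɔw/.
Syllabifying with onset maximization leaves /ʃ/, /x/, /ʒ/, /h/, /w/ stranded (no codas are permitted; onsets are limited to one consonant).
Deleting the stranded consonants removes /ʃ/, /x/, /ʒ/, /h/, /w/.

tɛmɔjɔ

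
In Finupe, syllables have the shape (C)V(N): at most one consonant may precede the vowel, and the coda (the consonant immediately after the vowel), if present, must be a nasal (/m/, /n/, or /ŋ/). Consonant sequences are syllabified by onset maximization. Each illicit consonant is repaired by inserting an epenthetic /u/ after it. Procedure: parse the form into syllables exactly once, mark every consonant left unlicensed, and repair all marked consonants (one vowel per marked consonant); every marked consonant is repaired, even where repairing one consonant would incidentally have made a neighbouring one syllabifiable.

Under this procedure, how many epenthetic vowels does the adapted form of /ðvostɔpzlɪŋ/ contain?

4

The unsyllabifiable consonants are /ð/, /s/, /p/, /z/; each receives one epenthetic vowel.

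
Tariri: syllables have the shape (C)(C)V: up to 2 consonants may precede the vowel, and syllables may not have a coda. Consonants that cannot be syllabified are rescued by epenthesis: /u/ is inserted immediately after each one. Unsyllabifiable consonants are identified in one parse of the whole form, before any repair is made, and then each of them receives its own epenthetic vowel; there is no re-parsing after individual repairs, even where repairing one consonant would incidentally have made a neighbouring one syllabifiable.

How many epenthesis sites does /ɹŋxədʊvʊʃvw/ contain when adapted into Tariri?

4

The unsyllabifiable consonants are /ɹ/, /ʃ/, /v/, /w/; each receives one epenthetic vowel.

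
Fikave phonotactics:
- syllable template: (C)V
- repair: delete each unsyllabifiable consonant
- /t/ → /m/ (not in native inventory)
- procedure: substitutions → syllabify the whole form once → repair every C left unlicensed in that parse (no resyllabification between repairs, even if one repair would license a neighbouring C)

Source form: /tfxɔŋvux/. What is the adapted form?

Substitution: /t/ → /m/, giving /mfxɔŋvux/.
The consonants /m/, /f/, /ŋ/, /x/ cannot be parsed into a legal (C)V syllable (no codas are permitted; onsets are limited to one consonant).
Each unlicensed consonant is deleted: /m/, /f/, /ŋ/, /x/.

xɔvu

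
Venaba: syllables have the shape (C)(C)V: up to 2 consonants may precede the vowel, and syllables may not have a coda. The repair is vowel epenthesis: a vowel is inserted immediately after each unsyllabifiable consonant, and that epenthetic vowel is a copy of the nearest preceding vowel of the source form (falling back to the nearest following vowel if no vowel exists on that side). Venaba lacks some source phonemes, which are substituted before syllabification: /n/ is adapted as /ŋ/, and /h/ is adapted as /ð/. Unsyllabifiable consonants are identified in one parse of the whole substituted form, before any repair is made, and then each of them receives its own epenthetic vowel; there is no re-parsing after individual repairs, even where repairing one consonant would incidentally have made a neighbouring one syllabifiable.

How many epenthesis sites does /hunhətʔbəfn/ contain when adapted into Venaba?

3

After substitution the input is /ðuŋðətʔbəfŋ/.
The unsyllabifiable consonants are /t/, /f/, /ŋ/; each receives one epenthetic vowel.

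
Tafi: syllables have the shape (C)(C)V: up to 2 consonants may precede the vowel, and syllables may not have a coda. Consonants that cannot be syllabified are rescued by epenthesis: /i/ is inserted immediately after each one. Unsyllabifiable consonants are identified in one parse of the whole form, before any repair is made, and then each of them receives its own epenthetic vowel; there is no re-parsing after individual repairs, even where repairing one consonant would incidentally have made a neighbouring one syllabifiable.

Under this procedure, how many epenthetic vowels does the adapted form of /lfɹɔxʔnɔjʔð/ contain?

5

The unsyllabifiable consonants are /l/, /x/, /j/, /ʔ/, /ð/; each receives one epenthetic vowel.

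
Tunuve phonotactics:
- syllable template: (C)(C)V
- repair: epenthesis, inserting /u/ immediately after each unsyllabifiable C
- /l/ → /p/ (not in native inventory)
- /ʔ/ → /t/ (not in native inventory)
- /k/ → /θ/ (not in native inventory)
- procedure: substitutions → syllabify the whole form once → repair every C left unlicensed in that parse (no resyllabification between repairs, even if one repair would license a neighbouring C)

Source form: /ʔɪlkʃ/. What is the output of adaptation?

Substitution: /ʔ/ → /t/, /l/ → /p/, /k/ → /θ/, giving /tɪpθʃ/.
Syllabifying with onset maximization leaves /p/, /θ/, /ʃ/ stranded (no codas are permitted; onsets may contain at most 2 consonants).
Each unlicensed consonant becomes the onset of a new syllable: /p/ → /pu/, /θ/ → /θu/, /ʃ/ → /ʃu/.

tɪpuθuʃu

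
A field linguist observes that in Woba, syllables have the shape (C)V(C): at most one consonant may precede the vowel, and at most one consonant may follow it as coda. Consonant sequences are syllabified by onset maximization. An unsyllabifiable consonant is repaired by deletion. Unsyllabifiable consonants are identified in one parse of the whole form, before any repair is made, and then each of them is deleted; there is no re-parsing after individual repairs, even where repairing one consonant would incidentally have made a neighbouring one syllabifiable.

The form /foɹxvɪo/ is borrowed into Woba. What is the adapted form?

foɹvɪo

Under (C)V(C), the unsyllabifiable consonants are /x/ (at most one coda consonant is licensed; onsets are limited to one consonant).
Each unlicensed consonant is deleted: /x/.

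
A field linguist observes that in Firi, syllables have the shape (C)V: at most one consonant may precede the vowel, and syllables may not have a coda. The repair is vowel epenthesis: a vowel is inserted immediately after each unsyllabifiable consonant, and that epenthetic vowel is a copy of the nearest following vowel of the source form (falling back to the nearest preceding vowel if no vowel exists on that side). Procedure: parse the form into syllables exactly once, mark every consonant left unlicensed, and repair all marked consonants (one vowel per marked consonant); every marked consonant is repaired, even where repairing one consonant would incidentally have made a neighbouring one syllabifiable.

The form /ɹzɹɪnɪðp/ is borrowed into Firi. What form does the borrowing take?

ɹɪzɪɹɪnɪðɪpɪ

The consonants /ɹ/, /z/, /ð/, /p/ cannot be parsed into a legal (C)V syllable (no codas are permitted; onsets are limited to one consonant).
Inserting the epenthetic vowel yields /ɹ/ → /ɹɪ/, /z/ → /zɪ/, /ð/ → /ðɪ/, /p/ → /pɪ/.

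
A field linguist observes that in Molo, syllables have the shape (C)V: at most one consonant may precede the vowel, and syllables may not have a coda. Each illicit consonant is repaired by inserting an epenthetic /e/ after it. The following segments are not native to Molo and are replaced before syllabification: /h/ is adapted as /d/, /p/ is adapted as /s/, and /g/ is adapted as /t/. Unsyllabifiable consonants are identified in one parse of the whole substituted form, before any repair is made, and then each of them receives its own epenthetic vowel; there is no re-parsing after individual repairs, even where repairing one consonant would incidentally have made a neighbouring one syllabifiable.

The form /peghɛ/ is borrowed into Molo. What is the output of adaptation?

Substitution: /p/ → /s/, /g/ → /t/, /h/ → /d/, giving /setdɛ/.
Under (C)V, the unsyllabifiable consonants are /t/ (no codas are permitted; onsets are limited to one consonant).
Each unlicensed consonant becomes the onset of a new syllable: /t/ → /te/.

setedɛ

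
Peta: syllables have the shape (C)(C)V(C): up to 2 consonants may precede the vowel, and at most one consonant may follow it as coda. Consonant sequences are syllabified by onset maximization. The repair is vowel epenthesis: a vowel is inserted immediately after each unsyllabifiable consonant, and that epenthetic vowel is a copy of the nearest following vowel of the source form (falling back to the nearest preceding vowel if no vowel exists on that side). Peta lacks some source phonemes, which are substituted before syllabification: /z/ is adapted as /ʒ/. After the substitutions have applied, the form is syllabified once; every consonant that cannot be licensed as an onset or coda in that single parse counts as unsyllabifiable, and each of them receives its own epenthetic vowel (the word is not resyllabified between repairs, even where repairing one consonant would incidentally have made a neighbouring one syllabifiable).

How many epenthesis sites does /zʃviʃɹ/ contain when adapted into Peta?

2

After substitution the input is /ʒʃviʃɹ/.
The unsyllabifiable consonants are /ʒ/, /ɹ/; each receives one epenthetic vowel.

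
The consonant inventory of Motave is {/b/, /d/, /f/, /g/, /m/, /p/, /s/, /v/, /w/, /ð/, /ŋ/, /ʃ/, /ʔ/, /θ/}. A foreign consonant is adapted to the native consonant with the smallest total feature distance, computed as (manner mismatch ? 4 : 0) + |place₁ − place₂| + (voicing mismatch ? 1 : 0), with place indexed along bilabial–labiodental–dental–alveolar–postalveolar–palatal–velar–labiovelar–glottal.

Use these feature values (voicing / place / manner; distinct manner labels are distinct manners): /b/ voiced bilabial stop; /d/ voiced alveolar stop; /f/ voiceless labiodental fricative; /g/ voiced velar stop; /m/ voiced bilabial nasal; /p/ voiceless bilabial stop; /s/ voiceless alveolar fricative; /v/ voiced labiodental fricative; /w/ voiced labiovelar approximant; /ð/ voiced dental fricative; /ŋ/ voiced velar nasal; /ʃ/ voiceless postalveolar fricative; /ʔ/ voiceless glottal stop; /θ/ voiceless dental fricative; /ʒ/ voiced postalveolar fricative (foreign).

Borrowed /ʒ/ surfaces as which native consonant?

ʃ

/ʃ/ is closest: same manner (fricative), place distance 0 (postalveolar→postalveolar), voicing differs (+1); total 1. Next closest is /s/ at distance 2.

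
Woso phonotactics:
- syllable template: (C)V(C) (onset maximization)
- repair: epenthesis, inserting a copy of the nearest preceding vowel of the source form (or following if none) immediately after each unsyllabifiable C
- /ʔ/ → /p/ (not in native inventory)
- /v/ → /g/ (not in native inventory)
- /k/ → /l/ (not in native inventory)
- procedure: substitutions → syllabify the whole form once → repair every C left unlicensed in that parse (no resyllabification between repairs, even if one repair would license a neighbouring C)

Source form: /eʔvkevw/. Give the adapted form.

Substitution: /ʔ/ → /p/, /v/ → /g/, /k/ → /l/, giving /epglegw/.
Under (C)V(C), the unsyllabifiable consonants are /g/, /w/ (at most one coda consonant is licensed; onsets are limited to one consonant).
Epenthesis after each stranded consonant: /g/ → /ge/, /w/ → /we/.

epgelegwe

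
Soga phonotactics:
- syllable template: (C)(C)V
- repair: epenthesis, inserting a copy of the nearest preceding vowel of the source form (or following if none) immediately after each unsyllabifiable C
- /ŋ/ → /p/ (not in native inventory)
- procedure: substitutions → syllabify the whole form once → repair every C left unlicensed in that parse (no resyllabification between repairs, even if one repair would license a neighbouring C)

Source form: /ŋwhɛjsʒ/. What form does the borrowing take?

pɛwhɛjɛsɛʒɛ

Substitution: /ŋ/ → /p/, giving /pwhɛjsʒ/.
Syllabifying with onset maximization leaves /p/, /j/, /s/, /ʒ/ stranded (no codas are permitted; onsets may contain at most 2 consonants).
Inserting the epenthetic vowel yields /p/ → /pɛ/, /j/ → /jɛ/, /s/ → /sɛ/, /ʒ/ → /ʒɛ/.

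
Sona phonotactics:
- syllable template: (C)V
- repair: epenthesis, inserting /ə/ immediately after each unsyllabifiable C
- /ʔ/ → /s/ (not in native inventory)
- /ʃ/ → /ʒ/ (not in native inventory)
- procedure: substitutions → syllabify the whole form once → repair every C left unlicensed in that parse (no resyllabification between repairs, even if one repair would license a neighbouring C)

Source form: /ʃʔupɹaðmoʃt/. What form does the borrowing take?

Substitution: /ʃ/ → /ʒ/, /ʔ/ → /s/, giving /ʒsupɹaðmoʒt/.
Under (C)V, the unsyllabifiable consonants are /ʒ/, /p/, /ð/, /ʒ/, /t/ (no codas are permitted; onsets are limited to one consonant).
Inserting the epenthetic vowel yields /ʒ/ → /ʒə/, /p/ → /pə/, /ð/ → /ðə/, /ʒ/ → /ʒə/, /t/ → /tə/.

ʒəsupəɹaðəmoʒətə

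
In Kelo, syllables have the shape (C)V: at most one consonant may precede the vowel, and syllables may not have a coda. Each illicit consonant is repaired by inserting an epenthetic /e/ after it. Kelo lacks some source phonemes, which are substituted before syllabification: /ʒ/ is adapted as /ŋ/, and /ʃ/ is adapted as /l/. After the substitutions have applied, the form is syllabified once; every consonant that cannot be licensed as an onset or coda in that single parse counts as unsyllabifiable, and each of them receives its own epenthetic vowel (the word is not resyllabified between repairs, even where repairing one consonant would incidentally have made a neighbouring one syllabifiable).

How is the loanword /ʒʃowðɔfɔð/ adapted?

Substitution: /ʒ/ → /ŋ/, /ʃ/ → /l/, giving /ŋlowðɔfɔð/.
The consonants /ŋ/, /w/, /ð/ cannot be parsed into a legal (C)V syllable (no codas are permitted; onsets are limited to one consonant).
Epenthesis after each stranded consonant: /ŋ/ → /ŋe/, /w/ → /we/, /ð/ → /ðe/.

ŋeloweðɔfɔðe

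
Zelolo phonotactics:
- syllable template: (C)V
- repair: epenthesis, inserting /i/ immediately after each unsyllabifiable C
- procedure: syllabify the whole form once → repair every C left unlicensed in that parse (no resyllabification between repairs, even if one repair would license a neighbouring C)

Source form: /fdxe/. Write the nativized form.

fidixe

Under (C)V, the unsyllabifiable consonants are /f/, /d/ (no codas are permitted; onsets are limited to one consonant).
Inserting the epenthetic vowel yields /f/ → /fi/, /d/ → /di/.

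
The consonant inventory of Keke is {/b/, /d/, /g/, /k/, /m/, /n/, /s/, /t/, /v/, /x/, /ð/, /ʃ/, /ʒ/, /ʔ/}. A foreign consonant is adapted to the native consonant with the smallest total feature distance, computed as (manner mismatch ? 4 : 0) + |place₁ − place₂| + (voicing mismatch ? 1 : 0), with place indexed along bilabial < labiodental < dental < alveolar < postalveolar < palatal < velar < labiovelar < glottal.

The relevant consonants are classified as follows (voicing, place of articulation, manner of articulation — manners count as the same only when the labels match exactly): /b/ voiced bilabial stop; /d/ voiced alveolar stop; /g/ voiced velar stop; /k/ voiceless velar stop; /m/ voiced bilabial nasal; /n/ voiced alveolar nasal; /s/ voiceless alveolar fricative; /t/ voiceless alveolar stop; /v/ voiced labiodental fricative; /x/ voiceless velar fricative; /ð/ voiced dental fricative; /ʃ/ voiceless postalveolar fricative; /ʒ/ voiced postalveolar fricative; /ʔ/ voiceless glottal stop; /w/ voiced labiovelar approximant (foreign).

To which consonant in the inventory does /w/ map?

g

/g/ is closest: manner differs (approximant→stop, +4), place distance 1 (labiovelar→velar), same voicing; total 5. Next closest is /k/ at distance 6.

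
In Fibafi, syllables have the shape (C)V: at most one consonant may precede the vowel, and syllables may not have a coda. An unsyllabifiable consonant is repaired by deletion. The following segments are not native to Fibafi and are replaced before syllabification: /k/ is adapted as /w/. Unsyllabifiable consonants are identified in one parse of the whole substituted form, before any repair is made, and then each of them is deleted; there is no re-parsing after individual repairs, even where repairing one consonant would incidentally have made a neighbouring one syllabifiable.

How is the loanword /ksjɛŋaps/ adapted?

Substitution: /k/ → /w/, giving /wsjɛŋaps/.
Syllabifying with onset maximization leaves /w/, /s/, /p/, /s/ stranded (no codas are permitted; onsets are limited to one consonant).
Each unlicensed consonant is deleted: /w/, /s/, /p/, /s/.

jɛŋa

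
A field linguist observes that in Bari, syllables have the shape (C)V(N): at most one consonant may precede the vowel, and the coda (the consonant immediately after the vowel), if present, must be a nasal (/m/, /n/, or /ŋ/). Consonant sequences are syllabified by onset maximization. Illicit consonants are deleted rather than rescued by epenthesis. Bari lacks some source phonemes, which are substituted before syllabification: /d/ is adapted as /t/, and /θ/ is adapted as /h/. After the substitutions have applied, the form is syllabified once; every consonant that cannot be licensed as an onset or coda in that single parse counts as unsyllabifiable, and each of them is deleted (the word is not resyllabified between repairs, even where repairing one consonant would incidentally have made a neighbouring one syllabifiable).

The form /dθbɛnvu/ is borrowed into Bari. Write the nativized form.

Substitution: /d/ → /t/, /θ/ → /h/, giving /thbɛnvu/.
Under (C)V(N), the unsyllabifiable consonants are /t/, /h/ (only a nasal (/m/, /n/, or /ŋ/) is licensed in coda position; onsets are limited to one consonant).
Deletion applies to /t/, /h/.

bɛnvu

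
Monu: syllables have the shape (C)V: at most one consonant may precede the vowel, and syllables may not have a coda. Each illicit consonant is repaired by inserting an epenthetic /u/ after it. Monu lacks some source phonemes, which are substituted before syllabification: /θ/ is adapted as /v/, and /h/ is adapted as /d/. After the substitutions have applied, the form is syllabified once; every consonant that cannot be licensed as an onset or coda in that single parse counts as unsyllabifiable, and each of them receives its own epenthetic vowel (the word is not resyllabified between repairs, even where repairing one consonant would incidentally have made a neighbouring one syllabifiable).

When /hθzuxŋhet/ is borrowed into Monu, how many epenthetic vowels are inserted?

5

After substitution the input is /dvzuxŋdet/.
The unsyllabifiable consonants are /d/, /v/, /x/, /ŋ/, /t/; each receives one epenthetic vowel.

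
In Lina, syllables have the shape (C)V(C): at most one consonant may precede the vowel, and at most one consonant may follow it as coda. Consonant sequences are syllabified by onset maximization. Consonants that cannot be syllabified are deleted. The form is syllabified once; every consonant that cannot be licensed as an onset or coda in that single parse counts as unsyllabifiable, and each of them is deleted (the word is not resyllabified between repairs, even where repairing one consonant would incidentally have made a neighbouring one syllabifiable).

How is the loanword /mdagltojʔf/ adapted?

Syllabifying with onset maximization leaves /m/, /l/, /ʔ/, /f/ stranded (at most one coda consonant is licensed; onsets are limited to one consonant).
Deletion applies to /m/, /l/, /ʔ/, /f/.

dagtoj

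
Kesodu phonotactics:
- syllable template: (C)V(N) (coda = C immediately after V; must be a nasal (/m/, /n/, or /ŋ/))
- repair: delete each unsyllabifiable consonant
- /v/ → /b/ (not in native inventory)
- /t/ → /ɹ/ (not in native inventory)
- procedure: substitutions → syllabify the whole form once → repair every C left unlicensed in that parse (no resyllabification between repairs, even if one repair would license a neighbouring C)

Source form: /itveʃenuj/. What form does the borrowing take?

Substitution: /t/ → /ɹ/, /v/ → /b/, giving /iɹbeʃenuj/.
Under (C)V(N), the unsyllabifiable consonants are /ɹ/, /j/ (only a nasal (/m/, /n/, or /ŋ/) is licensed in coda position; onsets are limited to one consonant).
Deletion applies to /ɹ/, /j/.

ibeʃenu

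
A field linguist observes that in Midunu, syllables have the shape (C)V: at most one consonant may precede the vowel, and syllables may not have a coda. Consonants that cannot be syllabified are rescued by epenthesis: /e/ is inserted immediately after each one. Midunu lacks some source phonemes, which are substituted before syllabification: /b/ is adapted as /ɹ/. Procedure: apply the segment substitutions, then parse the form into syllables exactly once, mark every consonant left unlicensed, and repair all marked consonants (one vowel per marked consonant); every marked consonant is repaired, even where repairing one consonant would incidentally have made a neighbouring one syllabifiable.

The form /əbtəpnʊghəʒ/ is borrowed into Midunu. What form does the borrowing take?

Substitution: /b/ → /ɹ/, giving /əɹtəpnʊghəʒ/.
Syllabifying with onset maximization leaves /ɹ/, /p/, /g/, /ʒ/ stranded (no codas are permitted; onsets are limited to one consonant).
Inserting the epenthetic vowel yields /ɹ/ → /ɹe/, /p/ → /pe/, /g/ → /ge/, /ʒ/ → /ʒe/.

əɹetəpenʊgehəʒe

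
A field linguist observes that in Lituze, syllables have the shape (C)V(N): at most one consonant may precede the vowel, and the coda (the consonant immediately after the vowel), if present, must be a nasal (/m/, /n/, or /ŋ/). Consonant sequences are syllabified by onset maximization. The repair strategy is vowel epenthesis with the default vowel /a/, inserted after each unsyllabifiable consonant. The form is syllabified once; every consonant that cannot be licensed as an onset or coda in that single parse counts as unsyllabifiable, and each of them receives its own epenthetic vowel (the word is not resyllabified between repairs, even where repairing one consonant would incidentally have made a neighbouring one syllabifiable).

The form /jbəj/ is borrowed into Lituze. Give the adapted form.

jabəja

Syllabifying with onset maximization leaves /j/, /j/ stranded (only a nasal (/m/, /n/, or /ŋ/) is licensed in coda position; onsets are limited to one consonant).
Each unlicensed consonant becomes the onset of a new syllable: /j/ → /ja/, /j/ → /ja/.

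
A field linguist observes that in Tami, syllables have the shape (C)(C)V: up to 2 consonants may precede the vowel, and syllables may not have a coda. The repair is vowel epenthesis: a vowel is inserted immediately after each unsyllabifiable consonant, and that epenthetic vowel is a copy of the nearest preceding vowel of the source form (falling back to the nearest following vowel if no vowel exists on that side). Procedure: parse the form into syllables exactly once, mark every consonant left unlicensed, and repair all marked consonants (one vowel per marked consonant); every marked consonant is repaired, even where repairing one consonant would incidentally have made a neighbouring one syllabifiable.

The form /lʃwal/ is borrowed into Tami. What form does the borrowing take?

laʃwala

Syllabifying with onset maximization leaves /l/, /l/ stranded (no codas are permitted; onsets may contain at most 2 consonants).
Inserting the epenthetic vowel yields /l/ → /la/, /l/ → /la/.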